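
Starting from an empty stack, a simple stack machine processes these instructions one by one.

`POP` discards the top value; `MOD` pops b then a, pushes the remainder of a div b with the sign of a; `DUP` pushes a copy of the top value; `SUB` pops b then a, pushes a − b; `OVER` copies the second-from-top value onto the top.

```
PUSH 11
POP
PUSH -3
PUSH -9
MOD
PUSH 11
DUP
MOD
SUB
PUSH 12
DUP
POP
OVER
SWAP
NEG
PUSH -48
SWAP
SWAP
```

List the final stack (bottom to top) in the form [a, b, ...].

[-3, -3, -12, -48]

PUSH 11   [11]
POP       []
PUSH -3   [-3]
PUSH -9   [-3, -9]
MOD       [-3]
PUSH 11   [-3, 11]
DUP       [-3, 11, 11]
MOD       [-3, 0]
SUB       [-3]
PUSH 12   [-3, 12]
DUP       [-3, 12, 12]
POP       [-3, 12]
OVER      [-3, 12, -3]
SWAP      [-3, -3, 12]
NEG       [-3, -3, -12]
PUSH -48  [-3, -3, -12, -48]
SWAP      [-3, -3, -48, -12]
SWAP      [-3, -3, -12, -48]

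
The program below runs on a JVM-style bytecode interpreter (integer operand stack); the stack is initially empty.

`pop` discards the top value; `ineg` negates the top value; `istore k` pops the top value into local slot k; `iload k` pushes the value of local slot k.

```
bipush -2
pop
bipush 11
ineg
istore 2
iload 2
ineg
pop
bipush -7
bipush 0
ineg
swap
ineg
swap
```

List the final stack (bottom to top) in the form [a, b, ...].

bipush -2 : [-2]
pop       : []
bipush 11 : [11]
ineg      : [-11]
istore 2  : []
iload 2   : [-11]
ineg      : [11]
pop       : []
bipush -7 : [-7]
bipush 0  : [-7, 0]
ineg      : [-7, 0]
swap      : [0, -7]
ineg      : [0, 7]
swap      : [7, 0]

[7, 0]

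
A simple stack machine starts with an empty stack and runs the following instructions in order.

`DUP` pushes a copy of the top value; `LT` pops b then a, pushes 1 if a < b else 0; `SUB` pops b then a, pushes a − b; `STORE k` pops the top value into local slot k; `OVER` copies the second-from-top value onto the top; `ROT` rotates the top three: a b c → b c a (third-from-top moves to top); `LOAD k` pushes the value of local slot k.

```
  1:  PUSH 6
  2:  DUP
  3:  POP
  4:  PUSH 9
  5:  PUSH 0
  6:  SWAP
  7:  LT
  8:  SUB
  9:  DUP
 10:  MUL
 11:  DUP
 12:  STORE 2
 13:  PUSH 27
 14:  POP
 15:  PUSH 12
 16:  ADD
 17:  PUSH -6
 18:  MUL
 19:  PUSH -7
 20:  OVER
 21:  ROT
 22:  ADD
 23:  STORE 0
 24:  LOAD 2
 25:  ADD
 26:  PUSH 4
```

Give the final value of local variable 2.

PUSH 6   6
DUP      6 6
POP      6
PUSH 9   6 9
PUSH 0   6 9 0
SWAP     6 0 9
LT       6 1
SUB      5
DUP      5 5
MUL      25
DUP      25 25
STORE 2  25
PUSH 27  25 27
POP      25
PUSH 12  25 12
ADD      37
PUSH -6  37 -6
MUL      -222
PUSH -7  -222 -7
OVER     -222 -7 -222
ROT      -7 -222 -222
ADD      -7 -444
STORE 0  -7
LOAD 2   -7 25
ADD      18
PUSH 4   18 4

25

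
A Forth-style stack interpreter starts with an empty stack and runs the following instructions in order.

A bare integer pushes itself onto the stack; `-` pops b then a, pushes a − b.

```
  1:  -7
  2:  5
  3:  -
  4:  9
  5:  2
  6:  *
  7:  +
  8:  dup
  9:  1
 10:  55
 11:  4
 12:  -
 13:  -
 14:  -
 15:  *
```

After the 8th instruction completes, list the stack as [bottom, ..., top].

[6, 6]

-7  → -7
5   → -7 5
-   → -12
9   → -12 9
2   → -12 9 2
*   → -12 18
+   → 6
dup → 6 6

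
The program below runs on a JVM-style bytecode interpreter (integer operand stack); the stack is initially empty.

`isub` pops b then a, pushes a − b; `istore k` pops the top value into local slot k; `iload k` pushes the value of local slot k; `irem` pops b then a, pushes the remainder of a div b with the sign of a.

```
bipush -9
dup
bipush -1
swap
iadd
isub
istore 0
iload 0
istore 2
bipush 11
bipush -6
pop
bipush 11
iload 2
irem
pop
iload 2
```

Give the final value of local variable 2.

bipush -9 : [-9]
dup       : [-9, -9]
bipush -1 : [-9, -9, -1]
swap      : [-9, -1, -9]
iadd      : [-9, -10]
isub      : [1]
istore 0  : []
iload 0   : [1]
istore 2  : []
bipush 11 : [11]
bipush -6 : [11, -6]
pop       : [11]
bipush 11 : [11, 11]
iload 2   : [11, 11, 1]
irem      : [11, 0]
pop       : [11]
iload 2   : [11, 1]

1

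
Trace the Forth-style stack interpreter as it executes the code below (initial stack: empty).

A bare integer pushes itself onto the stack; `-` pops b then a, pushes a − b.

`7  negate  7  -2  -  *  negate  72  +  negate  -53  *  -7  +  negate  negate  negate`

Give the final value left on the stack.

7      → [7]
negate → [-7]
7      → [-7, 7]
-2     → [-7, 7, -2]
-      → [-7, 9]
*      → [-63]
negate → [63]
72     → [63, 72]
+      → [135]
negate → [-135]
-53    → [-135, -53]
*      → [7155]
-7     → [7155, -7]
+      → [7148]
negate → [-7148]
negate → [7148]
negate → [-7148]

-7148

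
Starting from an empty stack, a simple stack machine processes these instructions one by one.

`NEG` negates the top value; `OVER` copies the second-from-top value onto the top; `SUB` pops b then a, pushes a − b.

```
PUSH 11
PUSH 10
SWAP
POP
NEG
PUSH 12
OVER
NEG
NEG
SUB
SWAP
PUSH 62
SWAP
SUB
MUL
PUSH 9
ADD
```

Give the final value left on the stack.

1593

PUSH 11 → 11
PUSH 10 → 11 10
SWAP    → 10 11
POP     → 10
NEG     → -10
PUSH 12 → -10 12
OVER    → -10 12 -10
NEG     → -10 12 10
NEG     → -10 12 -10
SUB     → -10 22
SWAP    → 22 -10
PUSH 62 → 22 -10 62
SWAP    → 22 62 -10
SUB     → 22 72
MUL     → 1584
PUSH 9  → 1584 9
ADD     → 1593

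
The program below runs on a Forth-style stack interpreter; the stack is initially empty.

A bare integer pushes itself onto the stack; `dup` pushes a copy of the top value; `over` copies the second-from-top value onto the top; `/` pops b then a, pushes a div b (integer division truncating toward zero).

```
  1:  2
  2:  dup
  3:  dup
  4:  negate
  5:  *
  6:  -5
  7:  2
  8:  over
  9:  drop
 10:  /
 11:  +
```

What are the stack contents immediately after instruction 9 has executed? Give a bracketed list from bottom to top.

2      : [2]
dup    : [2, 2]
dup    : [2, 2, 2]
negate : [2, 2, -2]
*      : [2, -4]
-5     : [2, -4, -5]
2      : [2, -4, -5, 2]
over   : [2, -4, -5, 2, -5]
drop   : [2, -4, -5, 2]

[2, -4, -5, 2]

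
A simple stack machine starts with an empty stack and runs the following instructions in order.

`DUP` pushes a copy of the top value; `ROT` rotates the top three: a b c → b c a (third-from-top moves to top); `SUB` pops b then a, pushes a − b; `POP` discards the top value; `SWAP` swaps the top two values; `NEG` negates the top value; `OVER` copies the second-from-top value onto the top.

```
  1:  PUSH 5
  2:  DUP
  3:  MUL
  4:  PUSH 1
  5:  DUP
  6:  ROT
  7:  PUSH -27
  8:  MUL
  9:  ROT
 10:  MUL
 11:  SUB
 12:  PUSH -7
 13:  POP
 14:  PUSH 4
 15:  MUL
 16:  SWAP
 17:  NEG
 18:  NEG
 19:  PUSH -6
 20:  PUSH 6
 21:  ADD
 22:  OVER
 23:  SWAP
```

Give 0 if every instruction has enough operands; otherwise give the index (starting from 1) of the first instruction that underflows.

PUSH 5   -> [5]
DUP      -> [5, 5]
MUL      -> [25]
PUSH 1   -> [25, 1]
DUP      -> [25, 1, 1]
ROT      -> [1, 1, 25]
PUSH -27 -> [1, 1, 25, -27]
MUL      -> [1, 1, -675]
ROT      -> [1, -675, 1]
MUL      -> [1, -675]
SUB      -> [676]
PUSH -7  -> [676, -7]
POP      -> [676]
PUSH 4   -> [676, 4]
MUL      -> [2704]
SWAP  — needs 2 operands, stack has 1 → underflow

16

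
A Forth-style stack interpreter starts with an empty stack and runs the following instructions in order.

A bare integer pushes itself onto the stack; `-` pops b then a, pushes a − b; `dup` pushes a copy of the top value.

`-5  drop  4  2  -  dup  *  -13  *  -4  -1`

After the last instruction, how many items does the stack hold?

3

-5    -5
drop  (empty)
4     4
2     4 2
-     2
dup   2 2
*     4
-13   4 -13
*     -52
-4    -52 -4
-1    -52 -4 -1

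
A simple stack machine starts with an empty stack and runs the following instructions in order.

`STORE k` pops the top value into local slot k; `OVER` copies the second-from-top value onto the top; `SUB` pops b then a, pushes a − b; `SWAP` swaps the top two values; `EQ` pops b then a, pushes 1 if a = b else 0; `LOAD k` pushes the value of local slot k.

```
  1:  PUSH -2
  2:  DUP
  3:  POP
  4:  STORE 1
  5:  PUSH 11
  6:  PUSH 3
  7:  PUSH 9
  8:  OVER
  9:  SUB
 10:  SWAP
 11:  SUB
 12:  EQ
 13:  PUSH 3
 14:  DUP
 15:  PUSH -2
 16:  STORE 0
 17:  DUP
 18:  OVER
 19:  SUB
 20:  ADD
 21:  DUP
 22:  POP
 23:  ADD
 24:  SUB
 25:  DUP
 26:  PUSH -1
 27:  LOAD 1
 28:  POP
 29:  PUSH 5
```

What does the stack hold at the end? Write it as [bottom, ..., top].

[-6, -6, -1, 5]

PUSH -2  -2
DUP      -2 -2
POP      -2
STORE 1  (empty)
PUSH 11  11
PUSH 3   11 3
PUSH 9   11 3 9
OVER     11 3 9 3
SUB      11 3 6
SWAP     11 6 3
SUB      11 3
EQ       0
PUSH 3   0 3
DUP      0 3 3
PUSH -2  0 3 3 -2
STORE 0  0 3 3
DUP      0 3 3 3
OVER     0 3 3 3 3
SUB      0 3 3 0
ADD      0 3 3
DUP      0 3 3 3
POP      0 3 3
ADD      0 6
SUB      -6
DUP      -6 -6
PUSH -1  -6 -6 -1
LOAD 1   -6 -6 -1 -2
POP      -6 -6 -1
PUSH 5   -6 -6 -1 5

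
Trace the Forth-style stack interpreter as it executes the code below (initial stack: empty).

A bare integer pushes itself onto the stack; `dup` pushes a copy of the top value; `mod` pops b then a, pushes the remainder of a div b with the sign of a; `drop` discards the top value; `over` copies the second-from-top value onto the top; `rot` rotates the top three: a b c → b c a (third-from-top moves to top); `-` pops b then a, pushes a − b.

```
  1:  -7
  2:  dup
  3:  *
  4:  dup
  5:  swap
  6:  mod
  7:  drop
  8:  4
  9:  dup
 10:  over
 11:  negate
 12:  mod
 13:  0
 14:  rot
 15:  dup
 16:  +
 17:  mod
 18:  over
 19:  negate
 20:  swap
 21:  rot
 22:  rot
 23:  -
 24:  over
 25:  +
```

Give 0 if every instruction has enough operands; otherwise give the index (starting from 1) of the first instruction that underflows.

0

-7     : [-7]
dup    : [-7, -7]
*      : [49]
dup    : [49, 49]
swap   : [49, 49]
mod    : [0]
drop   : []
4      : [4]
dup    : [4, 4]
over   : [4, 4, 4]
negate : [4, 4, -4]
mod    : [4, 0]
0      : [4, 0, 0]
rot    : [0, 0, 4]
dup    : [0, 0, 4, 4]
+      : [0, 0, 8]
mod    : [0, 0]
over   : [0, 0, 0]
negate : [0, 0, 0]
swap   : [0, 0, 0]
rot    : [0, 0, 0]
rot    : [0, 0, 0]
-      : [0, 0]
over   : [0, 0, 0]
+      : [0, 0]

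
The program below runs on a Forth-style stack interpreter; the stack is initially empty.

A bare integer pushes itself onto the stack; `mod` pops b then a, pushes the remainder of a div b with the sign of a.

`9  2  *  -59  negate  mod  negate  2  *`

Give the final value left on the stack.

-36

9      -> 9
2      -> 9 2
*      -> 18
-59    -> 18 -59
negate -> 18 59
mod    -> 18
negate -> -18
2      -> -18 2
*      -> -36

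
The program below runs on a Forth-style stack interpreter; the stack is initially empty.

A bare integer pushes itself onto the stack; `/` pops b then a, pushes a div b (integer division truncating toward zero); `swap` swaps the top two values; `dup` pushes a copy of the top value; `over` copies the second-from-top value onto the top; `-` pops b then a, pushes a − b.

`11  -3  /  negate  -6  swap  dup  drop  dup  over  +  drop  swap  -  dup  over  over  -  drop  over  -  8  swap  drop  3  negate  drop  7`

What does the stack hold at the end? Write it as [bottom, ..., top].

[9, 8, 7]

11     → 11
-3     → 11 -3
/      → -3
negate → 3
-6     → 3 -6
swap   → -6 3
dup    → -6 3 3
drop   → -6 3
dup    → -6 3 3
over   → -6 3 3 3
+      → -6 3 6
drop   → -6 3
swap   → 3 -6
-      → 9
dup    → 9 9
over   → 9 9 9
over   → 9 9 9 9
-      → 9 9 0
drop   → 9 9
over   → 9 9 9
-      → 9 0
8      → 9 0 8
swap   → 9 8 0
drop   → 9 8
3      → 9 8 3
negate → 9 8 -3
drop   → 9 8
7      → 9 8 7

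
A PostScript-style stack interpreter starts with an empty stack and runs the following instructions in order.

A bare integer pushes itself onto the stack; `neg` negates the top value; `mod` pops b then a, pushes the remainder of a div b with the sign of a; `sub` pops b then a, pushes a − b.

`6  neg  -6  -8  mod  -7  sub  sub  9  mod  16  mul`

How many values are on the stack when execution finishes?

1

6   : [6]
neg : [-6]
-6  : [-6, -6]
-8  : [-6, -6, -8]
mod : [-6, -6]
-7  : [-6, -6, -7]
sub : [-6, 1]
sub : [-7]
9   : [-7, 9]
mod : [-7]
16  : [-7, 16]
mul : [-112]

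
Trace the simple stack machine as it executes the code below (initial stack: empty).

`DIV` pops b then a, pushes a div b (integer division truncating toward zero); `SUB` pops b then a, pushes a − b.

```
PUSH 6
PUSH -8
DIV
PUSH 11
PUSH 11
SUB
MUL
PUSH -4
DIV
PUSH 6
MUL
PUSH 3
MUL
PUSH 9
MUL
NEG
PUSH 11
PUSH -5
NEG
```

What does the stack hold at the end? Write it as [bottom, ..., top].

PUSH 6  → [6]
PUSH -8 → [6, -8]
DIV     → [0]
PUSH 11 → [0, 11]
PUSH 11 → [0, 11, 11]
SUB     → [0, 0]
MUL     → [0]
PUSH -4 → [0, -4]
DIV     → [0]
PUSH 6  → [0, 6]
MUL     → [0]
PUSH 3  → [0, 3]
MUL     → [0]
PUSH 9  → [0, 9]
MUL     → [0]
NEG     → [0]
PUSH 11 → [0, 11]
PUSH -5 → [0, 11, -5]
NEG     → [0, 11, 5]

[0, 11, 5]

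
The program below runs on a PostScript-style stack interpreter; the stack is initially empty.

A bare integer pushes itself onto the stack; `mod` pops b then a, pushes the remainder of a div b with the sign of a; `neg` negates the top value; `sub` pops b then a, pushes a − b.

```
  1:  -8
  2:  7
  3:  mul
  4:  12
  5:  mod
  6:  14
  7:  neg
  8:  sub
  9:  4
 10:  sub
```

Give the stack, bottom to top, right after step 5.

-8  → -8
7   → -8 7
mul → -56
12  → -56 12
mod → -8

[-8]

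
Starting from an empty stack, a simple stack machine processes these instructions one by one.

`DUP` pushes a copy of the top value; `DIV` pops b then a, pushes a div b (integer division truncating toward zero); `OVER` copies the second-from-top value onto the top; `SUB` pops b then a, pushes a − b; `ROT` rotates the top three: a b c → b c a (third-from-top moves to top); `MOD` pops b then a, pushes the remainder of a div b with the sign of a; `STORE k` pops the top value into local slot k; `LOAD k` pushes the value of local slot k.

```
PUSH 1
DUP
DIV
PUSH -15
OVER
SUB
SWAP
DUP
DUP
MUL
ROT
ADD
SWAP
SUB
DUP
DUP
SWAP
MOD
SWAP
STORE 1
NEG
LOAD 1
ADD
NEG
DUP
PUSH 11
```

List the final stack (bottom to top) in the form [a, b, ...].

PUSH 1    [1]
DUP       [1, 1]
DIV       [1]
PUSH -15  [1, -15]
OVER      [1, -15, 1]
SUB       [1, -16]
SWAP      [-16, 1]
DUP       [-16, 1, 1]
DUP       [-16, 1, 1, 1]
MUL       [-16, 1, 1]
ROT       [1, 1, -16]
ADD       [1, -15]
SWAP      [-15, 1]
SUB       [-16]
DUP       [-16, -16]
DUP       [-16, -16, -16]
SWAP      [-16, -16, -16]
MOD       [-16, 0]
SWAP      [0, -16]
STORE 1   [0]
NEG       [0]
LOAD 1    [0, -16]
ADD       [-16]
NEG       [16]
DUP       [16, 16]
PUSH 11   [16, 16, 11]

[16, 16, 11]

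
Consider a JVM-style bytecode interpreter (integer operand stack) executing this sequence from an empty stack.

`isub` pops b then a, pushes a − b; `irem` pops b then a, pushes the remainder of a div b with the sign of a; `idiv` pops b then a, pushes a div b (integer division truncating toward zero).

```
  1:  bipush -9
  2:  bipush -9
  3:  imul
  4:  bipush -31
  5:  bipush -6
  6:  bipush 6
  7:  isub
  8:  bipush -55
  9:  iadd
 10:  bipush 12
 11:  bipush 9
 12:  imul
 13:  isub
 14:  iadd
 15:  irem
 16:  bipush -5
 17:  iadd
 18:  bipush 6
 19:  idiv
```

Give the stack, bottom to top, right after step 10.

bipush -9   [-9]
bipush -9   [-9, -9]
imul        [81]
bipush -31  [81, -31]
bipush -6   [81, -31, -6]
bipush 6    [81, -31, -6, 6]
isub        [81, -31, -12]
bipush -55  [81, -31, -12, -55]
iadd        [81, -31, -67]
bipush 12   [81, -31, -67, 12]

[81, -31, -67, 12]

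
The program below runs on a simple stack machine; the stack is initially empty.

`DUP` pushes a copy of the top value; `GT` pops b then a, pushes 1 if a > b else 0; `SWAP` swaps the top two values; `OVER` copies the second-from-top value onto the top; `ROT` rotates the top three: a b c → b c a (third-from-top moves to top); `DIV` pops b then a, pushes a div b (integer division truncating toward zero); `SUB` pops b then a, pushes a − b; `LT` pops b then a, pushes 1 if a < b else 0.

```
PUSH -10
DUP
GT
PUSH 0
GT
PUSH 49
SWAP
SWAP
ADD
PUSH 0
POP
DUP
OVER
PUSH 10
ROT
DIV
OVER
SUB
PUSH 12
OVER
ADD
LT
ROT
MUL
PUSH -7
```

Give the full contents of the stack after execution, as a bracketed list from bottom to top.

PUSH -10 → -10
DUP      → -10 -10
GT       → 0
PUSH 0   → 0 0
GT       → 0
PUSH 49  → 0 49
SWAP     → 49 0
SWAP     → 0 49
ADD      → 49
PUSH 0   → 49 0
POP      → 49
DUP      → 49 49
OVER     → 49 49 49
PUSH 10  → 49 49 49 10
ROT      → 49 49 10 49
DIV      → 49 49 0
OVER     → 49 49 0 49
SUB      → 49 49 -49
PUSH 12  → 49 49 -49 12
OVER     → 49 49 -49 12 -49
ADD      → 49 49 -49 -37
LT       → 49 49 1
ROT      → 49 1 49
MUL      → 49 49
PUSH -7  → 49 49 -7

[49, 49, -7]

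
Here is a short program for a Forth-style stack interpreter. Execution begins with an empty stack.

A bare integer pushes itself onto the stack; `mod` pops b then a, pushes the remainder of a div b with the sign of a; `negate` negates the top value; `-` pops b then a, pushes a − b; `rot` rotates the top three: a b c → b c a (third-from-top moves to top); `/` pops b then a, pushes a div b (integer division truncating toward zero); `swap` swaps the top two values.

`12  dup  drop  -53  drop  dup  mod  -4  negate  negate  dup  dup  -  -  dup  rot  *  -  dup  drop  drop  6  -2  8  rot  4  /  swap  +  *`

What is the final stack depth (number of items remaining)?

12     -> [12]
dup    -> [12, 12]
drop   -> [12]
-53    -> [12, -53]
drop   -> [12]
dup    -> [12, 12]
mod    -> [0]
-4     -> [0, -4]
negate -> [0, 4]
negate -> [0, -4]
dup    -> [0, -4, -4]
dup    -> [0, -4, -4, -4]
-      -> [0, -4, 0]
-      -> [0, -4]
dup    -> [0, -4, -4]
rot    -> [-4, -4, 0]
*      -> [-4, 0]
-      -> [-4]
dup    -> [-4, -4]
drop   -> [-4]
drop   -> []
6      -> [6]
-2     -> [6, -2]
8      -> [6, -2, 8]
rot    -> [-2, 8, 6]
4      -> [-2, 8, 6, 4]
/      -> [-2, 8, 1]
swap   -> [-2, 1, 8]
+      -> [-2, 9]
*      -> [-18]

1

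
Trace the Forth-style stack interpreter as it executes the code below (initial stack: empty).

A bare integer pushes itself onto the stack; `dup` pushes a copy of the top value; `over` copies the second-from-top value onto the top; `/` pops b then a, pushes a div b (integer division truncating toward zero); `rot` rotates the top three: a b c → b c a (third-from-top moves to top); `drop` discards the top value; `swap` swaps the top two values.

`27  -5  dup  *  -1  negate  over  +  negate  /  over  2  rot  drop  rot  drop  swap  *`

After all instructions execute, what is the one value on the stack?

54

27     -> 27
-5     -> 27 -5
dup    -> 27 -5 -5
*      -> 27 25
-1     -> 27 25 -1
negate -> 27 25 1
over   -> 27 25 1 25
+      -> 27 25 26
negate -> 27 25 -26
/      -> 27 0
over   -> 27 0 27
2      -> 27 0 27 2
rot    -> 27 27 2 0
drop   -> 27 27 2
rot    -> 27 2 27
drop   -> 27 2
swap   -> 2 27
*      -> 54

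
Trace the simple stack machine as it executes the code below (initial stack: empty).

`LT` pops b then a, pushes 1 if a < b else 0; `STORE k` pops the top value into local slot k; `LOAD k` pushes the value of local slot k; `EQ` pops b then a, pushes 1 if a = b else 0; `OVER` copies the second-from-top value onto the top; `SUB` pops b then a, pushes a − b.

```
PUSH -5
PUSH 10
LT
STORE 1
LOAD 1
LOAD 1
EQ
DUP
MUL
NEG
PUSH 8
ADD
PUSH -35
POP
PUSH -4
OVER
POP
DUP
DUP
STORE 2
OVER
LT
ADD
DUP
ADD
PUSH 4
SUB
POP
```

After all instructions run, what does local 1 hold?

PUSH -5  -> -5
PUSH 10  -> -5 10
LT       -> 1
STORE 1  -> (empty)
LOAD 1   -> 1
LOAD 1   -> 1 1
EQ       -> 1
DUP      -> 1 1
MUL      -> 1
NEG      -> -1
PUSH 8   -> -1 8
ADD      -> 7
PUSH -35 -> 7 -35
POP      -> 7
PUSH -4  -> 7 -4
OVER     -> 7 -4 7
POP      -> 7 -4
DUP      -> 7 -4 -4
DUP      -> 7 -4 -4 -4
STORE 2  -> 7 -4 -4
OVER     -> 7 -4 -4 -4
LT       -> 7 -4 0
ADD      -> 7 -4
DUP      -> 7 -4 -4
ADD      -> 7 -8
PUSH 4   -> 7 -8 4
SUB      -> 7 -12
POP      -> 7

1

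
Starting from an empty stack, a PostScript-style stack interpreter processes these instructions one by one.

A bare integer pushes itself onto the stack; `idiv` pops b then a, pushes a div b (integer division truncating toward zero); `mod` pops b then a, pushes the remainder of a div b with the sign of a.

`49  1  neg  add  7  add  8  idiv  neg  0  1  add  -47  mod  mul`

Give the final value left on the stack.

-6

49   -> [49]
1    -> [49, 1]
neg  -> [49, -1]
add  -> [48]
7    -> [48, 7]
add  -> [55]
8    -> [55, 8]
idiv -> [6]
neg  -> [-6]
0    -> [-6, 0]
1    -> [-6, 0, 1]
add  -> [-6, 1]
-47  -> [-6, 1, -47]
mod  -> [-6, 1]
mul  -> [-6]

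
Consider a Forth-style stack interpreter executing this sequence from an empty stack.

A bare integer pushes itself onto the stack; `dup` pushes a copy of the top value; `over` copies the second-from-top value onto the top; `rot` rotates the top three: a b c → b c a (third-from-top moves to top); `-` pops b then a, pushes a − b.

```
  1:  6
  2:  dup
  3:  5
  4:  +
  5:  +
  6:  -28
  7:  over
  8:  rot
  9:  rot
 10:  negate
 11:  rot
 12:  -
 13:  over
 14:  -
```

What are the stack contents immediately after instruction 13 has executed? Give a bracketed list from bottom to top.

6      → [6]
dup    → [6, 6]
5      → [6, 6, 5]
+      → [6, 11]
+      → [17]
-28    → [17, -28]
over   → [17, -28, 17]
rot    → [-28, 17, 17]
rot    → [17, 17, -28]
negate → [17, 17, 28]
rot    → [17, 28, 17]
-      → [17, 11]
over   → [17, 11, 17]

[17, 11, 17]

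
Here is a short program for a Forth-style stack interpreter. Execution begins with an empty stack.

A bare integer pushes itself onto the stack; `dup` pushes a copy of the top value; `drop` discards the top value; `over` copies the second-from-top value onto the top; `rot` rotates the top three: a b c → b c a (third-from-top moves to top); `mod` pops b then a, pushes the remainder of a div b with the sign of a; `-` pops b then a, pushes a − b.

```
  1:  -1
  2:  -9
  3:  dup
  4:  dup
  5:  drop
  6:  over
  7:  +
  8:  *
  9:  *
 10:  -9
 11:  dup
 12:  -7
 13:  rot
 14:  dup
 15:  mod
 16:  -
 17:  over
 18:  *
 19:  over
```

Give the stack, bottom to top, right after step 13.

-1   : [-1]
-9   : [-1, -9]
dup  : [-1, -9, -9]
dup  : [-1, -9, -9, -9]
drop : [-1, -9, -9]
over : [-1, -9, -9, -9]
+    : [-1, -9, -18]
*    : [-1, 162]
*    : [-162]
-9   : [-162, -9]
dup  : [-162, -9, -9]
-7   : [-162, -9, -9, -7]
rot  : [-162, -9, -7, -9]

[-162, -9, -7, -9]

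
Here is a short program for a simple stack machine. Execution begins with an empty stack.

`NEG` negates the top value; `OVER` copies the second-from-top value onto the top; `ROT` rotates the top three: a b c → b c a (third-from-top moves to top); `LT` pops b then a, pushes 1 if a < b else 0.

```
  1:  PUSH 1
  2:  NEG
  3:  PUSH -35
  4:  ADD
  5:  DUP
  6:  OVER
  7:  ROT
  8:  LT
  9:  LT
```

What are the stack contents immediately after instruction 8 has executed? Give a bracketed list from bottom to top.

PUSH 1   : [1]
NEG      : [-1]
PUSH -35 : [-1, -35]
ADD      : [-36]
DUP      : [-36, -36]
OVER     : [-36, -36, -36]
ROT      : [-36, -36, -36]
LT       : [-36, 0]

[-36, 0]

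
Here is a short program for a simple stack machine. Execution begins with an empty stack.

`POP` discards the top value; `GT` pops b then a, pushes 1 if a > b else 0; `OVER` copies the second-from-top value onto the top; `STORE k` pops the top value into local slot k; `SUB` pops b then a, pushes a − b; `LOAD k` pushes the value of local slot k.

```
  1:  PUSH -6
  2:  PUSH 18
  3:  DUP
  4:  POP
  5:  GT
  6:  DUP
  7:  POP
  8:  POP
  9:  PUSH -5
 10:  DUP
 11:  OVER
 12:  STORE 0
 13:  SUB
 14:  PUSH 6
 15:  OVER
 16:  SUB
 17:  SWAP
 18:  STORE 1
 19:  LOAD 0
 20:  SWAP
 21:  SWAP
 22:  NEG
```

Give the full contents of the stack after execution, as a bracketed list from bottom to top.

PUSH -6 → -6
PUSH 18 → -6 18
DUP     → -6 18 18
POP     → -6 18
GT      → 0
DUP     → 0 0
POP     → 0
POP     → (empty)
PUSH -5 → -5
DUP     → -5 -5
OVER    → -5 -5 -5
STORE 0 → -5 -5
SUB     → 0
PUSH 6  → 0 6
OVER    → 0 6 0
SUB     → 0 6
SWAP    → 6 0
STORE 1 → 6
LOAD 0  → 6 -5
SWAP    → -5 6
SWAP    → 6 -5
NEG     → 6 5

[6, 5]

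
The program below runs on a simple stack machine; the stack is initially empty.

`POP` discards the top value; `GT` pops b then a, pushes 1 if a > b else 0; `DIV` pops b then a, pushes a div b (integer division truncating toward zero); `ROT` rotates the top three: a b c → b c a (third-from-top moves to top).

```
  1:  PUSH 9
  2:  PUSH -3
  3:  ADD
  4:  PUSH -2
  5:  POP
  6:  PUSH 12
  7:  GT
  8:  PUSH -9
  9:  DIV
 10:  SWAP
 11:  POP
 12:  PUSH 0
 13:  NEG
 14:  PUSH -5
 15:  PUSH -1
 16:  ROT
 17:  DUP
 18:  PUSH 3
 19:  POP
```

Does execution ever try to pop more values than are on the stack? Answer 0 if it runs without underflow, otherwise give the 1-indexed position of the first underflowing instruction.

10

PUSH 9  -> 9
PUSH -3 -> 9 -3
ADD     -> 6
PUSH -2 -> 6 -2
POP     -> 6
PUSH 12 -> 6 12
GT      -> 0
PUSH -9 -> 0 -9
DIV     -> 0
SWAP  — needs 2 operands, stack has 1 → underflow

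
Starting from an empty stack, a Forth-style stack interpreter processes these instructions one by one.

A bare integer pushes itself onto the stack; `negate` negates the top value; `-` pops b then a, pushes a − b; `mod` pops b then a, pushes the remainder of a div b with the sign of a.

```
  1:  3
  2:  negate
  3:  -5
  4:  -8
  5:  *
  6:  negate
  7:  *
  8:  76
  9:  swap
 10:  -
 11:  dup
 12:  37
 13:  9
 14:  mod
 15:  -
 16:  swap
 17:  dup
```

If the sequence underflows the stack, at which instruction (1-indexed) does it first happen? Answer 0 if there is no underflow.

0

3      → [3]
negate → [-3]
-5     → [-3, -5]
-8     → [-3, -5, -8]
*      → [-3, 40]
negate → [-3, -40]
*      → [120]
76     → [120, 76]
swap   → [76, 120]
-      → [-44]
dup    → [-44, -44]
37     → [-44, -44, 37]
9      → [-44, -44, 37, 9]
mod    → [-44, -44, 1]
-      → [-44, -45]
swap   → [-45, -44]
dup    → [-45, -44, -44]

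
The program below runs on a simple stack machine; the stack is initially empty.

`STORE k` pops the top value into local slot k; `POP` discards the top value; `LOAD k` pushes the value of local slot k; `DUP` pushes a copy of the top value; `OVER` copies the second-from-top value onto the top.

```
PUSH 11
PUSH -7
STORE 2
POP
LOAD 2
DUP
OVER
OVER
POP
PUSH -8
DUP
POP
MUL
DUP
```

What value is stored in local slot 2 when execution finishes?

PUSH 11 : 11
PUSH -7 : 11 -7
STORE 2 : 11
POP     : (empty)
LOAD 2  : -7
DUP     : -7 -7
OVER    : -7 -7 -7
OVER    : -7 -7 -7 -7
POP     : -7 -7 -7
PUSH -8 : -7 -7 -7 -8
DUP     : -7 -7 -7 -8 -8
POP     : -7 -7 -7 -8
MUL     : -7 -7 56
DUP     : -7 -7 56 56

-7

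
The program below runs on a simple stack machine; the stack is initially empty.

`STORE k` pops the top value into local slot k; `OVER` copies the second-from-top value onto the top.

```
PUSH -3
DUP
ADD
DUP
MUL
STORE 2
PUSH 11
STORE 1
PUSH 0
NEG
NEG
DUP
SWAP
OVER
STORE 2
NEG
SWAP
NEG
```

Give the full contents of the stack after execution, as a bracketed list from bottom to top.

[0, 0]

PUSH -3 -> [-3]
DUP     -> [-3, -3]
ADD     -> [-6]
DUP     -> [-6, -6]
MUL     -> [36]
STORE 2 -> []
PUSH 11 -> [11]
STORE 1 -> []
PUSH 0  -> [0]
NEG     -> [0]
NEG     -> [0]
DUP     -> [0, 0]
SWAP    -> [0, 0]
OVER    -> [0, 0, 0]
STORE 2 -> [0, 0]
NEG     -> [0, 0]
SWAP    -> [0, 0]
NEG     -> [0, 0]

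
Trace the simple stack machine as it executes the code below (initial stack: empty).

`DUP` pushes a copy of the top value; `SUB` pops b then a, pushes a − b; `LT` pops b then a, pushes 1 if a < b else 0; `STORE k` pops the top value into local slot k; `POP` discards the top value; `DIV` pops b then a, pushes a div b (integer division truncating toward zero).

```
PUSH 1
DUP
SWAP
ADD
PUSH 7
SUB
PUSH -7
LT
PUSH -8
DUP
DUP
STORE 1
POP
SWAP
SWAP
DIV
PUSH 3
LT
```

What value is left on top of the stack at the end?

1

PUSH 1  → [1]
DUP     → [1, 1]
SWAP    → [1, 1]
ADD     → [2]
PUSH 7  → [2, 7]
SUB     → [-5]
PUSH -7 → [-5, -7]
LT      → [0]
PUSH -8 → [0, -8]
DUP     → [0, -8, -8]
DUP     → [0, -8, -8, -8]
STORE 1 → [0, -8, -8]
POP     → [0, -8]
SWAP    → [-8, 0]
SWAP    → [0, -8]
DIV     → [0]
PUSH 3  → [0, 3]
LT      → [1]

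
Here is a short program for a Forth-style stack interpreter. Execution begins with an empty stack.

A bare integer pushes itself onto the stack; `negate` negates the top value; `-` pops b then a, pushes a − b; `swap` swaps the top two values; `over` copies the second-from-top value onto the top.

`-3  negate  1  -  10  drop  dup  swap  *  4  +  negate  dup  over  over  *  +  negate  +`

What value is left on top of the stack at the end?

-3      [-3]
negate  [3]
1       [3, 1]
-       [2]
10      [2, 10]
drop    [2]
dup     [2, 2]
swap    [2, 2]
*       [4]
4       [4, 4]
+       [8]
negate  [-8]
dup     [-8, -8]
over    [-8, -8, -8]
over    [-8, -8, -8, -8]
*       [-8, -8, 64]
+       [-8, 56]
negate  [-8, -56]
+       [-64]

-64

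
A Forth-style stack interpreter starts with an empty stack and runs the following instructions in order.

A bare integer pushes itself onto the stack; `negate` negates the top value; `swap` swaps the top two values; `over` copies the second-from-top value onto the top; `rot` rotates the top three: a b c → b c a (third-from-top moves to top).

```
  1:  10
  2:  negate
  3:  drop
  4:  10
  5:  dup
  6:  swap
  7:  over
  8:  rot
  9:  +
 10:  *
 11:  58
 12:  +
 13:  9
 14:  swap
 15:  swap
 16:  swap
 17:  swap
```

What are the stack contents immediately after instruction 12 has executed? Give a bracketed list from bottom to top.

10     : 10
negate : -10
drop   : (empty)
10     : 10
dup    : 10 10
swap   : 10 10
over   : 10 10 10
rot    : 10 10 10
+      : 10 20
*      : 200
58     : 200 58
+      : 258

[258]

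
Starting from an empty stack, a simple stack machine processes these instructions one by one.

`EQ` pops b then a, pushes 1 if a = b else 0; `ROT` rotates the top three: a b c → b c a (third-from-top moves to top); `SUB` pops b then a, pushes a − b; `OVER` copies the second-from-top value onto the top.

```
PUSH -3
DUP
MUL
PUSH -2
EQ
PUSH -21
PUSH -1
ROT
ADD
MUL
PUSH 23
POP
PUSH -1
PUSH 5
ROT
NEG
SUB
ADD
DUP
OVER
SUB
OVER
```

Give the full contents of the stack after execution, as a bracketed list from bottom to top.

PUSH -3  : [-3]
DUP      : [-3, -3]
MUL      : [9]
PUSH -2  : [9, -2]
EQ       : [0]
PUSH -21 : [0, -21]
PUSH -1  : [0, -21, -1]
ROT      : [-21, -1, 0]
ADD      : [-21, -1]
MUL      : [21]
PUSH 23  : [21, 23]
POP      : [21]
PUSH -1  : [21, -1]
PUSH 5   : [21, -1, 5]
ROT      : [-1, 5, 21]
NEG      : [-1, 5, -21]
SUB      : [-1, 26]
ADD      : [25]
DUP      : [25, 25]
OVER     : [25, 25, 25]
SUB      : [25, 0]
OVER     : [25, 0, 25]

[25, 0, 25]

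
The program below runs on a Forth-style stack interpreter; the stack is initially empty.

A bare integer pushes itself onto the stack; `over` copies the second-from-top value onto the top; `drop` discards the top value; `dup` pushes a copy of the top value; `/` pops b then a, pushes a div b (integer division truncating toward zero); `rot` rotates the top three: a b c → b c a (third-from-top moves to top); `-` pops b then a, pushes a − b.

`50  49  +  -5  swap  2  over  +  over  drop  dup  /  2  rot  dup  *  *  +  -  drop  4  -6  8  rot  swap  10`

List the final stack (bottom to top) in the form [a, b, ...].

50   → 50
49   → 50 49
+    → 99
-5   → 99 -5
swap → -5 99
2    → -5 99 2
over → -5 99 2 99
+    → -5 99 101
over → -5 99 101 99
drop → -5 99 101
dup  → -5 99 101 101
/    → -5 99 1
2    → -5 99 1 2
rot  → -5 1 2 99
dup  → -5 1 2 99 99
*    → -5 1 2 9801
*    → -5 1 19602
+    → -5 19603
-    → -19608
drop → (empty)
4    → 4
-6   → 4 -6
8    → 4 -6 8
rot  → -6 8 4
swap → -6 4 8
10   → -6 4 8 10

[-6, 4, 8, 10]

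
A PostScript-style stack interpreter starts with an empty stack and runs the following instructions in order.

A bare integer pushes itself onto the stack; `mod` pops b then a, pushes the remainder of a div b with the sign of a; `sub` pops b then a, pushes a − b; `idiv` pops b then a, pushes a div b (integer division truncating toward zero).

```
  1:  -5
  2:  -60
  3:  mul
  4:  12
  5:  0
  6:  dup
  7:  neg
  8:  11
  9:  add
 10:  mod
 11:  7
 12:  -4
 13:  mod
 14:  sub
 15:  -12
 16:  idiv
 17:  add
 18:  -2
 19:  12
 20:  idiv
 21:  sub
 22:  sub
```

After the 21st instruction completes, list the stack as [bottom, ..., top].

[300, 12]

-5   : [-5]
-60  : [-5, -60]
mul  : [300]
12   : [300, 12]
0    : [300, 12, 0]
dup  : [300, 12, 0, 0]
neg  : [300, 12, 0, 0]
11   : [300, 12, 0, 0, 11]
add  : [300, 12, 0, 11]
mod  : [300, 12, 0]
7    : [300, 12, 0, 7]
-4   : [300, 12, 0, 7, -4]
mod  : [300, 12, 0, 3]
sub  : [300, 12, -3]
-12  : [300, 12, -3, -12]
idiv : [300, 12, 0]
add  : [300, 12]
-2   : [300, 12, -2]
12   : [300, 12, -2, 12]
idiv : [300, 12, 0]
sub  : [300, 12]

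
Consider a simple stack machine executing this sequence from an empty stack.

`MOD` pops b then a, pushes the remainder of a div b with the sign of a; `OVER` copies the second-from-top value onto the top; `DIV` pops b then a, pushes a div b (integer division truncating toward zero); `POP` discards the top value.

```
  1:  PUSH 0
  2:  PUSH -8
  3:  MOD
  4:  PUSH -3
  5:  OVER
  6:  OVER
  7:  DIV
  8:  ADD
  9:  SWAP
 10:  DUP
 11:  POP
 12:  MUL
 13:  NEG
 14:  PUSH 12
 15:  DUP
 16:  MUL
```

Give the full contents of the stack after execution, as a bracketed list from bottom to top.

PUSH 0  : [0]
PUSH -8 : [0, -8]
MOD     : [0]
PUSH -3 : [0, -3]
OVER    : [0, -3, 0]
OVER    : [0, -3, 0, -3]
DIV     : [0, -3, 0]
ADD     : [0, -3]
SWAP    : [-3, 0]
DUP     : [-3, 0, 0]
POP     : [-3, 0]
MUL     : [0]
NEG     : [0]
PUSH 12 : [0, 12]
DUP     : [0, 12, 12]
MUL     : [0, 144]

[0, 144]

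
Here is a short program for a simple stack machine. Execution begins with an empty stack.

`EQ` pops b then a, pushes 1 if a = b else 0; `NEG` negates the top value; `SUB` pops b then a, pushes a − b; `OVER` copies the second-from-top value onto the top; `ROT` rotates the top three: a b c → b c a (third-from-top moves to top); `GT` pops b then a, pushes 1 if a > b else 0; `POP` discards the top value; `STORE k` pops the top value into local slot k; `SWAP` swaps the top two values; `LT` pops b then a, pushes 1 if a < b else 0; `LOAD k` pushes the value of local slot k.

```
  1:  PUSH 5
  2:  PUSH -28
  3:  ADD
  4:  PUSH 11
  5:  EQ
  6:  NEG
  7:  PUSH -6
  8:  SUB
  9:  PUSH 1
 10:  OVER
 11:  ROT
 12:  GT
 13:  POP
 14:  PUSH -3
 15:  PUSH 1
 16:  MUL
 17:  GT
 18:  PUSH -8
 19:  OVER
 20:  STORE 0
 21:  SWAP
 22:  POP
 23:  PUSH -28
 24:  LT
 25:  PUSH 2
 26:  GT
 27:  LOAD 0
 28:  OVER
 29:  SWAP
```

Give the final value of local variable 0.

PUSH 5   → [5]
PUSH -28 → [5, -28]
ADD      → [-23]
PUSH 11  → [-23, 11]
EQ       → [0]
NEG      → [0]
PUSH -6  → [0, -6]
SUB      → [6]
PUSH 1   → [6, 1]
OVER     → [6, 1, 6]
ROT      → [1, 6, 6]
GT       → [1, 0]
POP      → [1]
PUSH -3  → [1, -3]
PUSH 1   → [1, -3, 1]
MUL      → [1, -3]
GT       → [1]
PUSH -8  → [1, -8]
OVER     → [1, -8, 1]
STORE 0  → [1, -8]
SWAP     → [-8, 1]
POP      → [-8]
PUSH -28 → [-8, -28]
LT       → [0]
PUSH 2   → [0, 2]
GT       → [0]
LOAD 0   → [0, 1]
OVER     → [0, 1, 0]
SWAP     → [0, 0, 1]

1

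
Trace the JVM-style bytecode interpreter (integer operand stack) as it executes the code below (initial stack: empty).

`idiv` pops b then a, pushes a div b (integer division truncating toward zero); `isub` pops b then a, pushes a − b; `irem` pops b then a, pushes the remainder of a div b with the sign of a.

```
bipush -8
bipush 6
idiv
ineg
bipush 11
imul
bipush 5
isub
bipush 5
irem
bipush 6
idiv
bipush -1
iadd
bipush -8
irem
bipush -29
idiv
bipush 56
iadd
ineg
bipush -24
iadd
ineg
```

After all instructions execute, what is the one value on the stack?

80

bipush -8  : -8
bipush 6   : -8 6
idiv       : -1
ineg       : 1
bipush 11  : 1 11
imul       : 11
bipush 5   : 11 5
isub       : 6
bipush 5   : 6 5
irem       : 1
bipush 6   : 1 6
idiv       : 0
bipush -1  : 0 -1
iadd       : -1
bipush -8  : -1 -8
irem       : -1
bipush -29 : -1 -29
idiv       : 0
bipush 56  : 0 56
iadd       : 56
ineg       : -56
bipush -24 : -56 -24
iadd       : -80
ineg       : 80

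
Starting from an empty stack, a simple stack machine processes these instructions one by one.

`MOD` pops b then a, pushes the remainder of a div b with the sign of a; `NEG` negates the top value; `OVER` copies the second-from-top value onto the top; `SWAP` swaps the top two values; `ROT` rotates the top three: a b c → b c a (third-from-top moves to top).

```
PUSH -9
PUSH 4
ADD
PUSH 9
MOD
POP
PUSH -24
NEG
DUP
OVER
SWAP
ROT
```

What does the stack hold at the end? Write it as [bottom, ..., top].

[24, 24, 24]

PUSH -9  → -9
PUSH 4   → -9 4
ADD      → -5
PUSH 9   → -5 9
MOD      → -5
POP      → (empty)
PUSH -24 → -24
NEG      → 24
DUP      → 24 24
OVER     → 24 24 24
SWAP     → 24 24 24
ROT      → 24 24 24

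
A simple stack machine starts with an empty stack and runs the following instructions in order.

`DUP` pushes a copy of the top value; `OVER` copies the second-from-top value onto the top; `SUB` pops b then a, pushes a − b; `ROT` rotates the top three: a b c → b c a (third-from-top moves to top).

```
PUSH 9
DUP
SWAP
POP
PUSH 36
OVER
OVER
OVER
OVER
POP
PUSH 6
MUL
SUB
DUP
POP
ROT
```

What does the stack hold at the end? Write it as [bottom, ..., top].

[9, 9, -18, 36]

PUSH 9  → 9
DUP     → 9 9
SWAP    → 9 9
POP     → 9
PUSH 36 → 9 36
OVER    → 9 36 9
OVER    → 9 36 9 36
OVER    → 9 36 9 36 9
OVER    → 9 36 9 36 9 36
POP     → 9 36 9 36 9
PUSH 6  → 9 36 9 36 9 6
MUL     → 9 36 9 36 54
SUB     → 9 36 9 -18
DUP     → 9 36 9 -18 -18
POP     → 9 36 9 -18
ROT     → 9 9 -18 36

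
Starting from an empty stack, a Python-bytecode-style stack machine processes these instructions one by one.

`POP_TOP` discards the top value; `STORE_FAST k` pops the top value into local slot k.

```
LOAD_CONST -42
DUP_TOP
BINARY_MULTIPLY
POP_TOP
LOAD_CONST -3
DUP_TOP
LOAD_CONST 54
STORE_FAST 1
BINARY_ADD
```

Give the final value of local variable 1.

LOAD_CONST -42  -> -42
DUP_TOP         -> -42 -42
BINARY_MULTIPLY -> 1764
POP_TOP         -> (empty)
LOAD_CONST -3   -> -3
DUP_TOP         -> -3 -3
LOAD_CONST 54   -> -3 -3 54
STORE_FAST 1    -> -3 -3
BINARY_ADD      -> -6

54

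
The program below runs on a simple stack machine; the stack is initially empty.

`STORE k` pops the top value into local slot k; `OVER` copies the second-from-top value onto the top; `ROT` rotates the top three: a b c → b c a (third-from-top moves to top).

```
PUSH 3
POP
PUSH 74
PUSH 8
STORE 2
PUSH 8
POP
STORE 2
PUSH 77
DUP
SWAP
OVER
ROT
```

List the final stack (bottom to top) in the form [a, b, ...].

PUSH 3  -> 3
POP     -> (empty)
PUSH 74 -> 74
PUSH 8  -> 74 8
STORE 2 -> 74
PUSH 8  -> 74 8
POP     -> 74
STORE 2 -> (empty)
PUSH 77 -> 77
DUP     -> 77 77
SWAP    -> 77 77
OVER    -> 77 77 77
ROT     -> 77 77 77

[77, 77, 77]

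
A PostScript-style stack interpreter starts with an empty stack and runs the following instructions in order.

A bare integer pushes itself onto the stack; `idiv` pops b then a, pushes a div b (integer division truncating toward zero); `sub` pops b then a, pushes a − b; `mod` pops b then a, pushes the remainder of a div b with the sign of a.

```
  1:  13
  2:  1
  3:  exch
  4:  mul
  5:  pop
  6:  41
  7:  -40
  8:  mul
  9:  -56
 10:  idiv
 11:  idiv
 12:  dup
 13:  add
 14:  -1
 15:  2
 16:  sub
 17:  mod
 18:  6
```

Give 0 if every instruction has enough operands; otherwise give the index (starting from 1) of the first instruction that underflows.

11

13   → 13
1    → 13 1
exch → 1 13
mul  → 13
pop  → (empty)
41   → 41
-40  → 41 -40
mul  → -1640
-56  → -1640 -56
idiv → 29
idiv  — needs 2 operands, stack has 1 → underflow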